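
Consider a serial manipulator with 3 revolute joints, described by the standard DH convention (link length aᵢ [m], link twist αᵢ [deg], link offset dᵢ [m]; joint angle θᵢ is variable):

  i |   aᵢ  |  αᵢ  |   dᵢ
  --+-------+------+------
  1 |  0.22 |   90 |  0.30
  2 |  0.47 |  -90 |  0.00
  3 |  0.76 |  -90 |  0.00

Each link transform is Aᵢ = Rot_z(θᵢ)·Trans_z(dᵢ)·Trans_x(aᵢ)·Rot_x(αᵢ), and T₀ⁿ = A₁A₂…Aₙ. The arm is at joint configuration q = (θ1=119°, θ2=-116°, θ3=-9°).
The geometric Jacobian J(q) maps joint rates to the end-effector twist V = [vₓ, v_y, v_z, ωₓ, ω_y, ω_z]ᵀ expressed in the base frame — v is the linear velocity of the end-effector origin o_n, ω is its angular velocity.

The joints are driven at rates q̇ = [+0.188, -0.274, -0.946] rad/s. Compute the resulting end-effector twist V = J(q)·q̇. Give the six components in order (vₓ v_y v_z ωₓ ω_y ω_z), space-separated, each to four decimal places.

o_n = [0.2567, -0.2179, -0.7971]
J₁: ẑ×o_n = [0.2179, 0.2567, -0.0000], ω = ẑ
J2: z=[0.8746, 0.4848, 0.0000] o=[-0.1067, 0.1924, 0.3000] → [-0.5319, 0.9596, -0.5351, 0.8746, 0.4848, 0.0000]
J3: z=[-0.4357, 0.7861, -0.4384] o=[-0.0068, 0.0122, -0.1224] → [-0.6313, -0.4095, -0.1069, -0.4357, 0.7861, -0.4384]
V = J·q̇ = [0.7839, 0.1727, 0.2477, 0.1726, -0.8765, 0.6027]

0.7839 0.1727 0.2477 0.1726 -0.8765 0.6027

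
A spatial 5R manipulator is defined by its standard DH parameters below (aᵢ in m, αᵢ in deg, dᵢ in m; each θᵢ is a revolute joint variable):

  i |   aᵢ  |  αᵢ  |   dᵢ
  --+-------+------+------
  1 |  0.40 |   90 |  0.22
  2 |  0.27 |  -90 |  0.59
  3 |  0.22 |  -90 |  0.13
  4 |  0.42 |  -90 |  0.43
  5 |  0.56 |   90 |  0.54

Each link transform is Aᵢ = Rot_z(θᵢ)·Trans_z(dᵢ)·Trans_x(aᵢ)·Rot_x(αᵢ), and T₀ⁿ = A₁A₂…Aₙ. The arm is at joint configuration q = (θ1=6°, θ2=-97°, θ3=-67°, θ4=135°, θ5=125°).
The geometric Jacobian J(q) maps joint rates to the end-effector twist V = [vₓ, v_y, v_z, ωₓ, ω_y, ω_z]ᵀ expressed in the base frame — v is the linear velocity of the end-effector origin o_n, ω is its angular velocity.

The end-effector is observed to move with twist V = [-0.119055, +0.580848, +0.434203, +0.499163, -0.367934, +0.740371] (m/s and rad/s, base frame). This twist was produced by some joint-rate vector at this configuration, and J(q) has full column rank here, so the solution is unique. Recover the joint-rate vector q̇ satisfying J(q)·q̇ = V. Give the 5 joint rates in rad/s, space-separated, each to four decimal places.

0.5970 -0.0570 0.7970 -0.3680 -0.5090

o_n = [0.8561, -0.3001, 0.0143]
J₁: ẑ×o_n = [0.3001, 0.8561, -0.0000], ω = ẑ
J2: z=[0.1045, -0.9945, 0.0000] o=[0.3978, 0.0418, 0.2200] → [0.2046, 0.0215, 0.4200, 0.1045, -0.9945, 0.0000]
J3: z=[0.9871, 0.1037, -0.1219] o=[0.4268, -0.5484, -0.0480] → [0.0367, -0.1138, 0.2005, 0.9871, 0.1037, -0.1219]
J4: z=[-0.1524, 0.3769, -0.9136] o=[0.5658, -0.7374, -0.1492] → [0.4611, -0.2403, -0.1760, -0.1524, 0.3769, -0.9136]
J5: z=[0.6634, 0.7242, 0.1881] o=[0.1926, -0.3328, -0.3906] → [0.2871, -0.1439, -0.4588, 0.6634, 0.7242, 0.1881]
q̇ = J⁺·V = [0.5970, -0.0570, 0.7970, -0.3680, -0.5090]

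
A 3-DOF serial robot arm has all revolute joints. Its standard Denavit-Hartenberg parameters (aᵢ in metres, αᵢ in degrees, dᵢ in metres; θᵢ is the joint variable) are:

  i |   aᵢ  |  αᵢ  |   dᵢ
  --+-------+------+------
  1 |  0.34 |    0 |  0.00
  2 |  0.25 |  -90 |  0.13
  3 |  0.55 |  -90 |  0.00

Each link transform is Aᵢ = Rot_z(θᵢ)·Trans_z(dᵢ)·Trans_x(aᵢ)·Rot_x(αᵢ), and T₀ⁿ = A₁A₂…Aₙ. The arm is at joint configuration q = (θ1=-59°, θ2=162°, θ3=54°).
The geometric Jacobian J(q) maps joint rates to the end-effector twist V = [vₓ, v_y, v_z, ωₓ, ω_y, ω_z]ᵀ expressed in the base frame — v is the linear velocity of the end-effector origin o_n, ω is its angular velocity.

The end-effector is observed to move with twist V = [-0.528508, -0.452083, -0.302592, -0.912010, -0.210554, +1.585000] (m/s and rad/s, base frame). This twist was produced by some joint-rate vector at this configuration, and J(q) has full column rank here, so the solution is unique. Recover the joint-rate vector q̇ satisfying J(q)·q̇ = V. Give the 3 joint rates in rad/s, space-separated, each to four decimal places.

0.9030 0.6820 0.9360

o_n = [0.0462, 0.2672, -0.3150]
J₁: ẑ×o_n = [-0.2672, 0.0462, 0.0000], ω = ẑ
J2: z=[0.0000, 0.0000, 1.0000] o=[0.1751, -0.2914, 0.0000] → [-0.5586, -0.1290, 0.0000, 0.0000, 0.0000, 1.0000]
J3: z=[-0.9744, -0.2250, 0.0000] o=[0.1189, -0.0478, 0.1300] → [0.1001, -0.4336, -0.3233, -0.9744, -0.2250, 0.0000]
q̇ = J⁺·V = [0.9030, 0.6820, 0.9360]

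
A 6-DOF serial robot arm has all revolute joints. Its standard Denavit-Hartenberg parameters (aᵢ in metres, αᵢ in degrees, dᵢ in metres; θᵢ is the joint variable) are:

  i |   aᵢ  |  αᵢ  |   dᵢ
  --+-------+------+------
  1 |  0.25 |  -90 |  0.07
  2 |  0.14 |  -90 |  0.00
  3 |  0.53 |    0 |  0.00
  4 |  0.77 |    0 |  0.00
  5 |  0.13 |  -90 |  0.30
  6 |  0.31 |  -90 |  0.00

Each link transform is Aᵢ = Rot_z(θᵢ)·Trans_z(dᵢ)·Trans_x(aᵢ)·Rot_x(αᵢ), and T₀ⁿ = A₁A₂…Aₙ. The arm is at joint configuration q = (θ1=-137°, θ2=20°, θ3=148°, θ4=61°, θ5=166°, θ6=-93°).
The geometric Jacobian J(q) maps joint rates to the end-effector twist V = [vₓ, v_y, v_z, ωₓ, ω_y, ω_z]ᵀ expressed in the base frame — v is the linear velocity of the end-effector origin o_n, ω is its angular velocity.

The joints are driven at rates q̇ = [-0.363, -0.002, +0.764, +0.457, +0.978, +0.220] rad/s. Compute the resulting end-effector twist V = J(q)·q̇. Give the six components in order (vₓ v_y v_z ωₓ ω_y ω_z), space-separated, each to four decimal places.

o_n = [0.6126, 0.4851, -0.2042]
J₁: ẑ×o_n = [-0.4851, 0.6126, 0.0000], ω = ẑ
J2: z=[0.6820, -0.7314, 0.0000] o=[-0.1828, -0.1705, 0.0700] → [0.2006, 0.1870, 1.0289, 0.6820, -0.7314, 0.0000]
J3: z=[0.2501, 0.2333, -0.9397] o=[-0.2791, -0.2602, 0.0221] → [0.6476, -0.7813, -0.0215, 0.2501, 0.2333, -0.9397]
J4: z=[0.2501, 0.2333, -0.9397] o=[-0.1617, 0.2332, 0.1758] → [0.1480, -0.6325, -0.1176, 0.2501, 0.2333, -0.9397]
J5: z=[0.2501, 0.2333, -0.9397] o=[0.5557, 0.3918, 0.4062] → [-0.0547, 0.0992, 0.0101, 0.2501, 0.2333, -0.9397]
J6: z=[-0.4809, 0.8723, 0.0885] o=[0.5215, 0.4059, 0.0813] → [-0.2561, -0.1293, -0.1175, -0.4809, 0.8723, 0.0885]
V = J·q̇ = [0.6282, -1.0401, -0.0883, 0.4429, 0.7063, -2.4099]

0.6282 -1.0401 -0.0883 0.4429 0.7063 -2.4099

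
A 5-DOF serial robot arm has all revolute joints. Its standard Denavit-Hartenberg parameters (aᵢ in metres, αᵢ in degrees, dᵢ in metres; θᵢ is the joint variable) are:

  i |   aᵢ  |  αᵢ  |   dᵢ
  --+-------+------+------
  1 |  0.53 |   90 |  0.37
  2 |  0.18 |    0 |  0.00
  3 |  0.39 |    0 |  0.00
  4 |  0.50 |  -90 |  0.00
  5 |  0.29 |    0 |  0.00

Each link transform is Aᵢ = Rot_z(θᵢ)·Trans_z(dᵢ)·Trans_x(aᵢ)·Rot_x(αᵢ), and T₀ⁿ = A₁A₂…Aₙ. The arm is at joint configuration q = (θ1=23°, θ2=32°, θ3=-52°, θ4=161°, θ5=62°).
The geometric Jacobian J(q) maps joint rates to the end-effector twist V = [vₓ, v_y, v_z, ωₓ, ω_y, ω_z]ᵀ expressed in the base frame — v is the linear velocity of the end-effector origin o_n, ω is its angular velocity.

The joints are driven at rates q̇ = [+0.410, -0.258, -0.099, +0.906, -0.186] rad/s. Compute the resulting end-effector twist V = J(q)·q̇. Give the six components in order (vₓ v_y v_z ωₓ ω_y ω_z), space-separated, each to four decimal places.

o_n = [0.4106, 0.4525, 0.7323]
J₁: ẑ×o_n = [-0.4525, 0.4106, 0.0000], ω = ẑ
J2: z=[0.3907, -0.9205, 0.0000] o=[0.4879, 0.2071, 0.3700] → [-0.3335, -0.1416, 0.0247, 0.3907, -0.9205, 0.0000]
J3: z=[0.3907, -0.9205, 0.0000] o=[0.6284, 0.2667, 0.4654] → [-0.2457, -0.1043, -0.1279, 0.3907, -0.9205, 0.0000]
J4: z=[0.3907, -0.9205, 0.0000] o=[0.9657, 0.4099, 0.3320] → [-0.3685, -0.1564, -0.4944, 0.3907, -0.9205, 0.0000]
J5: z=[-0.5793, -0.2459, -0.7771] o=[0.6080, 0.2581, 0.6467] → [0.1300, 0.2031, -0.1611, -0.5793, -0.2459, -0.7771]
V = J·q̇ = [-0.4332, 0.0357, -0.4117, 0.3223, -0.4596, 0.5545]

-0.4332 0.0357 -0.4117 0.3223 -0.4596 0.5545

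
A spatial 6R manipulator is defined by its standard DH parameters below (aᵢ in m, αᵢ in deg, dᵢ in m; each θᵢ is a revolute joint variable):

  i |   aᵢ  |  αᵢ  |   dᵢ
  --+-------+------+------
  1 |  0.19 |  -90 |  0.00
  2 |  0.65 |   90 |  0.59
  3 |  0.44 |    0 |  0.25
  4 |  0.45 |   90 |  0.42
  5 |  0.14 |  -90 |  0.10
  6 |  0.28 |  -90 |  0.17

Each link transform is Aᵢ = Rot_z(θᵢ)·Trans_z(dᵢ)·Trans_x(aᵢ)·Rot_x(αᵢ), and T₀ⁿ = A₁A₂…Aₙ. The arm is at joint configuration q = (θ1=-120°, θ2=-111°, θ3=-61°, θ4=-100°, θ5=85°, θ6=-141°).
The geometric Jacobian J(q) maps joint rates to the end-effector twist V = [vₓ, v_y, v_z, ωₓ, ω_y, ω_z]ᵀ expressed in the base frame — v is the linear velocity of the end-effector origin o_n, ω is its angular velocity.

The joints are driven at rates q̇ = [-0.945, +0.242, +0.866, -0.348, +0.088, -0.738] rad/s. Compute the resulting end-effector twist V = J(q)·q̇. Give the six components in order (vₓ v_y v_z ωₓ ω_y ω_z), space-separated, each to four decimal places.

o_n = [0.6074, 0.2977, 0.2625]
J₁: ẑ×o_n = [-0.2977, 0.6074, 0.0000], ω = ẑ
J2: z=[0.8660, -0.5000, 0.0000] o=[-0.0950, -0.1645, 0.0000] → [-0.1313, -0.2274, 0.7515, 0.8660, -0.5000, 0.0000]
J3: z=[0.4668, 0.8085, -0.3584] o=[0.5324, -0.2578, 0.6068] → [-0.0793, 0.1338, 0.1987, 0.4668, 0.8085, -0.3584]
J4: z=[0.4668, 0.8085, -0.3584] o=[0.3541, 0.2029, 0.7164] → [-0.3330, 0.1211, -0.1606, 0.4668, 0.8085, -0.3584]
J5: z=[0.7605, -0.5738, -0.3039] o=[0.3470, 0.4837, 0.1686] → [-0.1104, -0.1506, 0.0080, 0.7605, -0.5738, -0.3039]
J6: z=[0.4903, 0.2006, 0.8481] o=[0.4826, 0.5375, 0.0775] → [0.2405, 0.0151, -0.1426, 0.4903, 0.2006, 0.8481]
V = J·q̇ = [0.1096, -0.5796, 0.5158, 0.1564, 0.0992, -1.7833]

0.1096 -0.5796 0.5158 0.1564 0.0992 -1.7833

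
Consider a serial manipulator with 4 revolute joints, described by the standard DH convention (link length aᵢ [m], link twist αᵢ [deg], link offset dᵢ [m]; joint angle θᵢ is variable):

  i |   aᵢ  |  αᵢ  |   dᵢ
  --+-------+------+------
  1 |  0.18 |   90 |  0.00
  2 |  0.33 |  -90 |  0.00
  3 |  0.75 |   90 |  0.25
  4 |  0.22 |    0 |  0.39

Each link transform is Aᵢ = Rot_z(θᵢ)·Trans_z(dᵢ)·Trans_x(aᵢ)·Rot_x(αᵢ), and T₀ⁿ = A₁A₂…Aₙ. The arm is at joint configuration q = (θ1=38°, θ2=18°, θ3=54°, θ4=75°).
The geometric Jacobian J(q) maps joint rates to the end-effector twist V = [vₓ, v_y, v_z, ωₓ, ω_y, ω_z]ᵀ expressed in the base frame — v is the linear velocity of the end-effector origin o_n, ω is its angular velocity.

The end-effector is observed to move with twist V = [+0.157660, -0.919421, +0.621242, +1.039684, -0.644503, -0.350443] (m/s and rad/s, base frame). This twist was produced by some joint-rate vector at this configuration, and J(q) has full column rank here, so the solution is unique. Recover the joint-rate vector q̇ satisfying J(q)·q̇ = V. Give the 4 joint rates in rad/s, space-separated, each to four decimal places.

-0.9430 0.7230 0.4330 0.7230

o_n = [0.6077, 1.0123, 0.7859]
J₁: ẑ×o_n = [-1.0123, 0.6077, 0.0000], ω = ẑ
J2: z=[0.6157, -0.7880, 0.0000] o=[0.1418, 0.1108, 0.0000] → [-0.6193, -0.4839, 0.9221, 0.6157, -0.7880, 0.0000]
J3: z=[-0.2435, -0.1902, 0.9511] o=[0.3892, 0.3040, 0.1020] → [-0.8037, 0.3744, -0.1309, -0.2435, -0.1902, 0.9511]
J4: z=[0.9682, 0.0105, 0.2500] o=[0.2851, 0.9927, 0.4760] → [-0.0016, -0.2194, 0.0156, 0.9682, 0.0105, 0.2500]
q̇ = J⁺·V = [-0.9430, 0.7230, 0.4330, 0.7230]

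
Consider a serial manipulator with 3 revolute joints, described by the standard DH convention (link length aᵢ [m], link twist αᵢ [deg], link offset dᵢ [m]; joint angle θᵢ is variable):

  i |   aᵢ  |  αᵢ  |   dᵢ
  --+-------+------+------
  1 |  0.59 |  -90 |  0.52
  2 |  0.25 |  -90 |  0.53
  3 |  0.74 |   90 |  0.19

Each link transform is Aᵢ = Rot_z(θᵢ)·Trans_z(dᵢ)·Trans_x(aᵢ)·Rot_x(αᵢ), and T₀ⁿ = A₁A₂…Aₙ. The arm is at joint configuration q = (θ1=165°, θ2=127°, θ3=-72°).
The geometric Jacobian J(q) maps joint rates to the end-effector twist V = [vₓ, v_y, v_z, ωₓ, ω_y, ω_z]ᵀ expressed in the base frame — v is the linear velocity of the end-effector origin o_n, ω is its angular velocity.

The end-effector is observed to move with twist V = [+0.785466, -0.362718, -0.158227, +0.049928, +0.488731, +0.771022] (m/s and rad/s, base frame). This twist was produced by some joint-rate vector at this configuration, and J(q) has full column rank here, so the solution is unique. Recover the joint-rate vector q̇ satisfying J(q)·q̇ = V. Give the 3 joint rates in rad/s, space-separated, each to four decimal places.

0.8300 -0.4850 -0.0980

o_n = [-0.4644, -1.1529, 0.2521]
J₁: ẑ×o_n = [1.1529, -0.4644, 0.0000], ω = ẑ
J2: z=[-0.2588, -0.9659, 0.0000] o=[-0.5699, 0.1527, 0.5200] → [0.2588, -0.0693, 0.4398, -0.2588, -0.9659, 0.0000]
J3: z=[0.7714, -0.2067, 0.6018] o=[-0.5617, -0.3982, 0.3203] → [0.4683, 0.1113, -0.5621, 0.7714, -0.2067, 0.6018]
q̇ = J⁺·V = [0.8300, -0.4850, -0.0980]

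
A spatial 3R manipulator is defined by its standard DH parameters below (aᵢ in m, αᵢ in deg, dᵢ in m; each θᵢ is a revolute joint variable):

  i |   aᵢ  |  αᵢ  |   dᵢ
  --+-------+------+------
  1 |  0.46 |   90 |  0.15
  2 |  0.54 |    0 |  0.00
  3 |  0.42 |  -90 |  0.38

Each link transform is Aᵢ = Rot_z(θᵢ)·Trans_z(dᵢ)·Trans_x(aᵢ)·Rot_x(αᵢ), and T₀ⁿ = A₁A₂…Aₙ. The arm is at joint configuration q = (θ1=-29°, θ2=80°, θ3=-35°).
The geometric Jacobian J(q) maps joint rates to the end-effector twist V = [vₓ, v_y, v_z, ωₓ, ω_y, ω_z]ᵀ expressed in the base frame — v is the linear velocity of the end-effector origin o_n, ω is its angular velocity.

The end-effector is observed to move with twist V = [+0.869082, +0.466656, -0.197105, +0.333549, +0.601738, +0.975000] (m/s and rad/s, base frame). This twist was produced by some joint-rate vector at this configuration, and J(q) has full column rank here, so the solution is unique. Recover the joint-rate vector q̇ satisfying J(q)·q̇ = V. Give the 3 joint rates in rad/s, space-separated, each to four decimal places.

o_n = [0.5599, -0.7448, 0.9788]
J₁: ẑ×o_n = [0.7448, 0.5599, -0.0000], ω = ẑ
J2: z=[-0.4848, -0.8746, 0.0000] o=[0.4023, -0.2230, 0.1500] → [-0.7249, 0.4018, 0.3908, -0.4848, -0.8746, 0.0000]
J3: z=[-0.4848, -0.8746, 0.0000] o=[0.4843, -0.2685, 0.6818] → [-0.2597, 0.1440, 0.2970, -0.4848, -0.8746, 0.0000]
q̇ = J⁺·V = [0.9750, 0.0770, -0.7650]

0.9750 0.0770 -0.7650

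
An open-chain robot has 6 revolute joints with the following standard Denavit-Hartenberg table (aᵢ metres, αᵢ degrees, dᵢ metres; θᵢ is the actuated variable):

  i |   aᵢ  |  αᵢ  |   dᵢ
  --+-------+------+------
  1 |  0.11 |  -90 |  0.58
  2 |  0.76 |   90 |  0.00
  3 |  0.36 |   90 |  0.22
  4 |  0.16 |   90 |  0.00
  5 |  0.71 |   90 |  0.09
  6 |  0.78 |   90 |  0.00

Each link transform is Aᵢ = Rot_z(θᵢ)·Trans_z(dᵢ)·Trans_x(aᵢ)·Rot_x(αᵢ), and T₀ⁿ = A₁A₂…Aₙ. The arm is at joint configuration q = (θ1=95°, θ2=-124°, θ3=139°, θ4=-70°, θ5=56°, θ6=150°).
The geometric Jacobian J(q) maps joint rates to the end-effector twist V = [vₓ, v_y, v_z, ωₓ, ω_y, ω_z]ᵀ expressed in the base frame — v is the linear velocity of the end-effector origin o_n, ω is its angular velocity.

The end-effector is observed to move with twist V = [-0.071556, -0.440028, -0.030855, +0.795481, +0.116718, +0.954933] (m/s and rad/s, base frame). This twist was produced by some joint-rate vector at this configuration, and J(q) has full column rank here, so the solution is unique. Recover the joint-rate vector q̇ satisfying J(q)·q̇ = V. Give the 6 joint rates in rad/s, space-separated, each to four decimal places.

-0.2790 -0.9030 -0.8020 0.5250 0.6200 -0.3660

o_n = [0.0192, -0.2439, 1.3072]
J₁: ẑ×o_n = [0.2439, 0.0192, -0.0000], ω = ẑ
J2: z=[-0.9962, -0.0872, 0.0000] o=[-0.0096, 0.1096, 0.5800] → [-0.0634, 0.7245, 0.3546, -0.9962, -0.0872, 0.0000]
J3: z=[0.0723, -0.8259, -0.5592] o=[0.0275, -0.3138, 1.2101] → [-0.0411, -0.0024, -0.0017, 0.0723, -0.8259, -0.5592]
J4: z=[-0.7199, -0.4312, 0.5439] o=[-0.2052, -0.3647, 0.8618] → [-0.2578, 0.4427, 0.0098, -0.7199, -0.4312, 0.5439]
J5: z=[0.6240, -0.0589, 0.7792] o=[-0.2538, -0.2207, 0.9116] → [-0.0052, -0.0341, 0.0016, 0.6240, -0.0589, 0.7792]
J6: z=[0.1505, 0.9875, -0.0459] o=[-0.7421, -0.1224, 1.4256] → [-0.1225, -0.0171, -0.7701, 0.1505, 0.9875, -0.0459]
q̇ = J⁺·V = [-0.2790, -0.9030, -0.8020, 0.5250, 0.6200, -0.3660]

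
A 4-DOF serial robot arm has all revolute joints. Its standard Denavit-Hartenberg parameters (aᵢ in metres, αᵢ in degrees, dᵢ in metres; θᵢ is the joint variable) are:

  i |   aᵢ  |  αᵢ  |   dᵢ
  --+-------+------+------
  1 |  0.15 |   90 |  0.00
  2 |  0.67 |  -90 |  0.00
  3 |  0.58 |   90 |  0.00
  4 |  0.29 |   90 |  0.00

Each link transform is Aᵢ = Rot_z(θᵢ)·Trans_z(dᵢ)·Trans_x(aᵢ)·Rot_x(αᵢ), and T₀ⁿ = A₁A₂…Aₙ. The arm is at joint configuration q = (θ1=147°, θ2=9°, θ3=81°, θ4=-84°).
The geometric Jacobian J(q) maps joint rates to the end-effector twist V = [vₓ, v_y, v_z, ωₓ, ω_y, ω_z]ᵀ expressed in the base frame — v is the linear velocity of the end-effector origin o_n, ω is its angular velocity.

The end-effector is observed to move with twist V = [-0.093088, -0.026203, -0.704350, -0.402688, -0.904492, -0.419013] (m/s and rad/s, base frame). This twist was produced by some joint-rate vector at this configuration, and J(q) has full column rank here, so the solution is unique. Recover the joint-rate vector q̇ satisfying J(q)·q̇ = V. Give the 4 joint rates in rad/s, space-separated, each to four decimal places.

o_n = [-1.1260, 0.0125, -0.1651]
J₁: ẑ×o_n = [-0.0125, -1.1260, 0.0000], ω = ẑ
J2: z=[0.5446, 0.8387, 0.0000] o=[-0.1258, 0.0817, 0.0000] → [-0.1385, 0.0899, 0.8012, 0.5446, 0.8387, 0.0000]
J3: z=[0.1312, -0.0852, 0.9877] o=[-0.6808, 0.4421, 0.1048] → [0.4473, -0.4043, -0.0943, 0.1312, -0.0852, 0.9877]
J4: z=[-0.7329, 0.6625, 0.1545] o=[-1.0680, 0.0105, 0.1190] → [-0.1885, -0.2172, 0.0370, -0.7329, 0.6625, 0.1545]
q̇ = J⁺·V = [0.2130, -0.9380, -0.6000, -0.2550]

0.2130 -0.9380 -0.6000 -0.2550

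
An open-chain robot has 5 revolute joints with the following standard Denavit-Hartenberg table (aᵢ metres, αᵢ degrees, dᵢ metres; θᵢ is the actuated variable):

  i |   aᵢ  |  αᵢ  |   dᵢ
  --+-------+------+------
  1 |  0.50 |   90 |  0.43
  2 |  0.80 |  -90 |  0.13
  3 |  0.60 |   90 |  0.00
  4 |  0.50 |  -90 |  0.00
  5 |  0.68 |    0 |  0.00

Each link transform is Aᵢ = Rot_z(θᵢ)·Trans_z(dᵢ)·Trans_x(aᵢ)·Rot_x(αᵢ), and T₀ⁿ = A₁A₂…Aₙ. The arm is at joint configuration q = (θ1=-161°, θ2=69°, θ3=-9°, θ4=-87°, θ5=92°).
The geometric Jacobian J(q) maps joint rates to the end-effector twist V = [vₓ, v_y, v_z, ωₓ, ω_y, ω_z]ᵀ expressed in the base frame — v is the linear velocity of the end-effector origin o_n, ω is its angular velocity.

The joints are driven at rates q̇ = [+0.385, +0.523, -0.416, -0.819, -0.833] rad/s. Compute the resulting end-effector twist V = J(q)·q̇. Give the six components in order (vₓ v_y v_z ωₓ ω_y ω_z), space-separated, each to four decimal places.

o_n = [-1.2645, -0.9044, 1.6819]
J₁: ẑ×o_n = [0.9044, -1.2645, 0.0000], ω = ẑ
J2: z=[-0.3256, 0.9455, 0.0000] o=[-0.4728, -0.1628, 0.4300] → [1.1837, 0.4076, 0.9900, -0.3256, 0.9455, 0.0000]
J3: z=[0.8827, 0.3039, 0.3584] o=[-0.7862, -0.1332, 1.1769] → [0.4299, -0.6172, -0.5354, 0.8827, 0.3039, 0.3584]
J4: z=[-0.2686, 0.9521, -0.1460] o=[-1.0175, -0.1136, 1.7301] → [-0.1614, 0.0231, 0.4475, -0.2686, 0.9521, -0.1460]
J5: z=[-0.3389, 0.0485, 0.9396] o=[-1.4684, -0.2645, 1.5753] → [0.6064, 0.2277, 0.2069, -0.3389, 0.0485, 0.9396]
V = J·q̇ = [0.4155, -0.2255, 0.2016, -0.0353, -0.4522, -0.4271]

0.4155 -0.2255 0.2016 -0.0353 -0.4522 -0.4271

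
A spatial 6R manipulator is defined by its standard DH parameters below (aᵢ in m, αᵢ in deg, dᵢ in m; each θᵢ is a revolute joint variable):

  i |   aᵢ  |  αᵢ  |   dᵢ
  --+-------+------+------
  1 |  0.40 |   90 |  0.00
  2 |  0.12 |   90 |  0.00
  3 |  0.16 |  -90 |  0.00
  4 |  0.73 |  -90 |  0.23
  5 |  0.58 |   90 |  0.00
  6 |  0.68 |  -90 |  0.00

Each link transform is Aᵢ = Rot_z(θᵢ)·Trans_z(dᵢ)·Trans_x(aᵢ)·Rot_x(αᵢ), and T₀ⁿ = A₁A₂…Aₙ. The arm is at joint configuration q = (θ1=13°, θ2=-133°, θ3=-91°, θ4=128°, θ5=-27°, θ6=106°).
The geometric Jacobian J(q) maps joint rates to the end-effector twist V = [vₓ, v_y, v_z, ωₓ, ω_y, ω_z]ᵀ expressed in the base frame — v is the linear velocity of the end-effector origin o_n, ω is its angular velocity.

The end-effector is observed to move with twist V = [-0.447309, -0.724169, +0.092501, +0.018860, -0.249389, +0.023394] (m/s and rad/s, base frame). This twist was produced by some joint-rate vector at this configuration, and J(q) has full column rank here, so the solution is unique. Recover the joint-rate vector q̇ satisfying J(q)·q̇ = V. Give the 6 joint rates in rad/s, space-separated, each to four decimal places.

o_n = [0.5743, -0.9066, -0.7051]
J₁: ẑ×o_n = [0.9066, 0.5743, -0.0000], ω = ẑ
J2: z=[0.2250, -0.9744, 0.0000] o=[0.3897, 0.0900, 0.0000] → [0.6871, 0.1586, -0.0444, 0.2250, -0.9744, 0.0000]
J3: z=[-0.7126, -0.1645, 0.6820] o=[0.3100, 0.0716, -0.0878] → [0.7687, -0.2597, 0.7406, -0.7126, -0.1645, 0.6820]
J4: z=[-0.6683, -0.1364, -0.7312] o=[0.2759, 0.2279, -0.0857] → [-0.7451, -0.6322, 0.7989, -0.6683, -0.1364, -0.7312]
J5: z=[-0.2706, -0.8711, 0.4098] o=[0.6280, -0.1479, -0.6520] → [0.3573, -0.0364, 0.1586, -0.2706, -0.8711, 0.4098]
J6: z=[-0.9101, 0.0927, -0.4040] o=[0.8100, -0.4276, -1.1263] → [-0.1545, 0.4785, 0.4578, -0.9101, 0.0927, -0.4040]
q̇ = J⁺·V = [-0.3610, -0.4800, 0.0420, 0.2220, 0.7220, -0.5500]

-0.3610 -0.4800 0.0420 0.2220 0.7220 -0.5500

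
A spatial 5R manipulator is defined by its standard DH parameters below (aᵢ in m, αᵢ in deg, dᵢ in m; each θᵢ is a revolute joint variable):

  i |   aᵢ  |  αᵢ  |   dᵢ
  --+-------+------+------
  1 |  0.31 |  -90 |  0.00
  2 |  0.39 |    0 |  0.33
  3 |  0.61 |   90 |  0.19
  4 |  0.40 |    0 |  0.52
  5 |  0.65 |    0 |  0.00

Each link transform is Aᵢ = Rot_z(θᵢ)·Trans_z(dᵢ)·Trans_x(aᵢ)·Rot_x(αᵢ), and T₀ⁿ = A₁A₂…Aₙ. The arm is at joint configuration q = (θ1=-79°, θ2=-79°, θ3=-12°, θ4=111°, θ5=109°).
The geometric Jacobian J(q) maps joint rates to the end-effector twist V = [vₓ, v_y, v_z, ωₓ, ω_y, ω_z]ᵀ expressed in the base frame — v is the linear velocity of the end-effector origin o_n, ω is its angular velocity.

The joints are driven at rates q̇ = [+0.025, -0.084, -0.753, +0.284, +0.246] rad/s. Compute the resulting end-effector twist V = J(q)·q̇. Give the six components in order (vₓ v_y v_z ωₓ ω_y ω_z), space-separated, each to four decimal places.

o_n = [0.4411, 0.2232, 0.3425]
J₁: ẑ×o_n = [-0.2232, 0.4411, 0.0000], ω = ẑ
J2: z=[0.9816, 0.1908, 0.0000] o=[0.0592, -0.3043, 0.0000] → [0.0653, -0.3362, 0.4450, 0.9816, 0.1908, 0.0000]
J3: z=[0.9816, 0.1908, 0.0000] o=[0.3973, -0.3144, 0.3828] → [-0.0077, 0.0396, 0.5194, 0.9816, 0.1908, 0.0000]
J4: z=[-0.1908, 0.9815, -0.0175] o=[0.5818, -0.2677, 0.9927] → [-0.6296, -0.1216, 0.0444, -0.1908, 0.9815, -0.0175]
J5: z=[-0.1908, 0.9815, -0.0175] o=[0.8496, 0.3115, 0.8403] → [-0.4902, -0.0879, 0.4177, -0.1908, 0.9815, -0.0175]
V = J·q̇ = [-0.3047, -0.0467, -0.3131, -0.9227, 0.3605, 0.0158]

-0.3047 -0.0467 -0.3131 -0.9227 0.3605 0.0158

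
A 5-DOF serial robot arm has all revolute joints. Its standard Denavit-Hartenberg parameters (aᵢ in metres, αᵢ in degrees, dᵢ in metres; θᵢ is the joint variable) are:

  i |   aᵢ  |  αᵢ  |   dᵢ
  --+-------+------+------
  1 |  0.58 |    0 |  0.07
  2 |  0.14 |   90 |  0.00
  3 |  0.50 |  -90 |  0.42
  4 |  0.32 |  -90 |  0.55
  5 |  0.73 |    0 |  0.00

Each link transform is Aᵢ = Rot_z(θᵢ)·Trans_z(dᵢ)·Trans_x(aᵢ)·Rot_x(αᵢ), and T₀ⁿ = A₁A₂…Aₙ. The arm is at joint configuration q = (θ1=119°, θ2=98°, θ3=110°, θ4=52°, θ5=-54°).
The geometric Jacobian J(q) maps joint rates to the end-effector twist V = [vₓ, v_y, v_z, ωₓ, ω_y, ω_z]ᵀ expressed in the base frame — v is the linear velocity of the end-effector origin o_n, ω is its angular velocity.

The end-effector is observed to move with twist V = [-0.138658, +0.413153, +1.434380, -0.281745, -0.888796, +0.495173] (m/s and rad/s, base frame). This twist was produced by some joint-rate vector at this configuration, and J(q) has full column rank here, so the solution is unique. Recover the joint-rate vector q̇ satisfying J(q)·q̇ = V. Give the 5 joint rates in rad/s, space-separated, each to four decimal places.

o_n = [0.8280, 1.1299, 0.5831]
J₁: ẑ×o_n = [-1.1299, 0.8280, 0.0000], ω = ẑ
J2: z=[0.0000, 0.0000, 1.0000] o=[-0.2812, 0.5073, 0.0700] → [-0.6226, 1.1092, 0.0000, 0.0000, 0.0000, 1.0000]
J3: z=[-0.6018, 0.7986, 0.0000] o=[-0.3930, 0.4230, 0.0700] → [0.4098, 0.3088, -1.4005, -0.6018, 0.7986, 0.0000]
J4: z=[0.7505, 0.5655, -0.3420] o=[-0.5092, 0.8614, 0.5398] → [0.1163, -0.4898, -0.5547, 0.7505, 0.5655, -0.3420]
J5: z=[0.1553, -0.6539, -0.7405] o=[0.1091, 1.0116, 0.5369] → [0.0574, -0.5395, 0.4884, 0.1553, -0.6539, -0.7405]
q̇ = J⁺·V = [-0.4650, 0.3230, -0.8050, -0.9320, -0.4300]

-0.4650 0.3230 -0.8050 -0.9320 -0.4300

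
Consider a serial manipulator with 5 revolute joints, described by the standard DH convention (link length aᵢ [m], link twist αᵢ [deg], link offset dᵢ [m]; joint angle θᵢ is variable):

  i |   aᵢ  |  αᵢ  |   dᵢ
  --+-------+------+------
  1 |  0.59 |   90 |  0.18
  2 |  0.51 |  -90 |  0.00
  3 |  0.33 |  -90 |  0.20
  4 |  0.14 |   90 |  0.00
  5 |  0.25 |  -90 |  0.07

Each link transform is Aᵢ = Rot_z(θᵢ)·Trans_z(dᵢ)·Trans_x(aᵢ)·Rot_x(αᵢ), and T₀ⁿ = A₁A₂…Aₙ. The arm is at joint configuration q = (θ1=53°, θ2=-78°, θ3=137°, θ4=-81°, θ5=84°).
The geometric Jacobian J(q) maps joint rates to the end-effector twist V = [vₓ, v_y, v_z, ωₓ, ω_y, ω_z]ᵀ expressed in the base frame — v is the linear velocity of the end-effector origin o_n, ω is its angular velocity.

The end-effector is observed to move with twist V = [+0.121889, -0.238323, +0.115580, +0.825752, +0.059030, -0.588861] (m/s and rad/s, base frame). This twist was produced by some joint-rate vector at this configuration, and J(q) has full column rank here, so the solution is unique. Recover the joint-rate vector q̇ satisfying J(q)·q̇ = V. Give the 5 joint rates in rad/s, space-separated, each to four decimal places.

o_n = [0.5812, 0.7942, 0.1302]
J₁: ẑ×o_n = [-0.7942, 0.5812, 0.0000], ω = ẑ
J2: z=[0.7986, -0.6018, 0.0000] o=[0.3551, 0.4712, 0.1800] → [0.0300, 0.0398, 0.3940, 0.7986, -0.6018, 0.0000]
J3: z=[0.5887, 0.7812, 0.2079] o=[0.4189, 0.5559, -0.3189] → [0.3012, -0.2306, 0.0135, 0.5887, 0.7812, 0.2079]
J4: z=[0.4988, -0.5534, 0.6671] o=[0.3267, 0.8075, -0.0412] → [-0.0860, 0.0843, 0.1342, 0.4988, -0.5534, 0.6671]
J5: z=[0.7204, -0.1632, -0.6740] o=[0.3941, 0.9218, 0.0032] → [-0.1068, -0.2175, -0.0614, 0.7204, -0.1632, -0.6740]
q̇ = J⁺·V = [-0.0500, 0.4850, 0.3310, -0.3350, 0.5700]

-0.0500 0.4850 0.3310 -0.3350 0.5700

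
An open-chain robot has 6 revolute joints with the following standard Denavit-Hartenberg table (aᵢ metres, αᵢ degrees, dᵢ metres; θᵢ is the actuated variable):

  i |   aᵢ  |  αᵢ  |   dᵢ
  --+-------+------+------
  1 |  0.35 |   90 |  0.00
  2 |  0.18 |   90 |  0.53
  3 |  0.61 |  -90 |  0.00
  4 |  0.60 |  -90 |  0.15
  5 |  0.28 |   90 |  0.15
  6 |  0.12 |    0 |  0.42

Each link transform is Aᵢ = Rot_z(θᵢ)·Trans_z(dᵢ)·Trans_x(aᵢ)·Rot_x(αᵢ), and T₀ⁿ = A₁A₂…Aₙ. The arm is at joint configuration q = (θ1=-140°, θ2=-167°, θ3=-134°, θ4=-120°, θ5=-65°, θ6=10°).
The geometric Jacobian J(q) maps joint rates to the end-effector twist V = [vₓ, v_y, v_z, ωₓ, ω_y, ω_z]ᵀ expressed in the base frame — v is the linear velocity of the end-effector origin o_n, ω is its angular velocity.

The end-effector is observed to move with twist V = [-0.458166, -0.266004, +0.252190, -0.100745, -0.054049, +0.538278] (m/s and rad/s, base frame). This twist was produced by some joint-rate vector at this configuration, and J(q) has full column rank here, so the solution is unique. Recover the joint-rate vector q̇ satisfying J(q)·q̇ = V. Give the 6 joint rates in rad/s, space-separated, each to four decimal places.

o_n = [0.2434, -0.2578, 0.3466]
J₁: ẑ×o_n = [0.2578, 0.2434, -0.0000], ω = ẑ
J2: z=[-0.6428, 0.7660, 0.0000] o=[-0.2681, -0.2250, 0.0000] → [0.2655, 0.2228, -0.3708, -0.6428, 0.7660, 0.0000]
J3: z=[0.1723, 0.1446, 0.9744] o=[-0.4744, 0.2938, -0.0405] → [0.5934, 0.6328, -0.1989, 0.1723, 0.1446, 0.9744]
J4: z=[0.9834, -0.0816, -0.1618] o=[-0.5087, -0.3078, 0.0548] → [-0.0157, -0.4086, 0.1105, 0.9834, -0.0816, -0.1618]
J5: z=[0.0376, -0.7817, 0.6225] o=[-0.2548, 0.0510, 0.4900] → [0.3043, 0.3155, 0.3779, 0.0376, -0.7817, 0.6225]
J6: z=[0.2549, -0.5948, -0.7623] o=[0.0214, -0.0138, 0.6329] → [-0.0157, -0.0963, 0.0699, 0.2549, -0.5948, -0.7623]
q̇ = J⁺·V = [0.5670, -0.8180, -0.5800, -0.3210, -0.1990, -0.7980]

0.5670 -0.8180 -0.5800 -0.3210 -0.1990 -0.7980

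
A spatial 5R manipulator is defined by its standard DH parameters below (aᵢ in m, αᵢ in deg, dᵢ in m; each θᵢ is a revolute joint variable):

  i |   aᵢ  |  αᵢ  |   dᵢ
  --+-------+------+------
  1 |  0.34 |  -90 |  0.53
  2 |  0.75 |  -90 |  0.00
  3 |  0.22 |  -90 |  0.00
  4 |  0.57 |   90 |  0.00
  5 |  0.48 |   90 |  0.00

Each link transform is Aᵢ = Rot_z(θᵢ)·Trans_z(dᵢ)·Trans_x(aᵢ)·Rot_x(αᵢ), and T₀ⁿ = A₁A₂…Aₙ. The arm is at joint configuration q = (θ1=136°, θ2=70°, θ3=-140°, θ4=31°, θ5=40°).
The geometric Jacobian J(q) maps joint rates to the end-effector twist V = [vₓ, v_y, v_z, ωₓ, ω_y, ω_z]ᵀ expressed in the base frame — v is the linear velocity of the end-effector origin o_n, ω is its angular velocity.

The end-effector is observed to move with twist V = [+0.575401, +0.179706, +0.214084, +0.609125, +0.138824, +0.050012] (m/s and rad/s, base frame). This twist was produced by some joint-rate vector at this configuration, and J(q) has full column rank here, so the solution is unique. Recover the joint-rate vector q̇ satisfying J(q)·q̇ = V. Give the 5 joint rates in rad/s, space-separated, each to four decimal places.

o_n = [-1.2327, -0.0530, 0.5410]
J₁: ẑ×o_n = [0.0530, -1.2327, 0.0000], ω = ẑ
J2: z=[-0.6947, -0.7193, 0.0000] o=[-0.2446, 0.2362, 0.5300] → [-0.0079, 0.0076, -0.5099, -0.6947, -0.7193, 0.0000]
J3: z=[0.6760, -0.6528, -0.3420] o=[-0.4291, 0.4144, -0.1748] → [-0.6271, -0.2090, -0.8405, 0.6760, -0.6528, -0.3420]
J4: z=[-0.6903, -0.3983, -0.6040] o=[-0.4859, 0.2726, -0.0164] → [-0.4187, 0.8359, -0.0727, -0.6903, -0.3983, -0.6040]
J5: z=[0.4465, -0.8914, 0.0776] o=[-0.8104, 0.1494, 0.4357] → [-0.0782, -0.0798, -0.4668, 0.4465, -0.8914, 0.0776]
q̇ = J⁺·V = [-0.6800, -0.0910, -0.4900, -0.8470, 0.6550]

-0.6800 -0.0910 -0.4900 -0.8470 0.6550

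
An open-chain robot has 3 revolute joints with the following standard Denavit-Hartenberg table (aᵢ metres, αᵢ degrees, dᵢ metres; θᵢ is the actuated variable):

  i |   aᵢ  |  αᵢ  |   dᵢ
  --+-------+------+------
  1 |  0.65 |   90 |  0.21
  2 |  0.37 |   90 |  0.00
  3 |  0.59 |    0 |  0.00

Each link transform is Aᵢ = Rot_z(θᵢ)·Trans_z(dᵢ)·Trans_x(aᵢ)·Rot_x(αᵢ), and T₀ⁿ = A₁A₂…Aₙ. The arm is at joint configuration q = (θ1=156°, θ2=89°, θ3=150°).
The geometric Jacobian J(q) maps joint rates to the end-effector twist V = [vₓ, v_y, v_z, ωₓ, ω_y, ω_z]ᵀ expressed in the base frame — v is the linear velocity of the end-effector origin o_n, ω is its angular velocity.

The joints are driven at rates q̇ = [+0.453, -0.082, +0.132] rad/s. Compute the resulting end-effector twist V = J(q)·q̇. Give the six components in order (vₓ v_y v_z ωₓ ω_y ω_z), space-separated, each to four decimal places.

-0.2576 -0.2802 -0.0387 -0.1539 -0.0212 0.4507

o_n = [-0.4716, 0.5329, 0.0691]
J₁: ẑ×o_n = [-0.5329, -0.4716, 0.0000], ω = ẑ
J2: z=[0.4067, 0.9135, 0.0000] o=[-0.5938, 0.2644, 0.2100] → [-0.1287, 0.0573, -0.0025, 0.4067, 0.9135, 0.0000]
J3: z=[-0.9134, 0.4067, -0.0175] o=[-0.5997, 0.2670, 0.5799] → [-0.2031, -0.4689, -0.2950, -0.9134, 0.4067, -0.0175]
V = J·q̇ = [-0.2576, -0.2802, -0.0387, -0.1539, -0.0212, 0.4507]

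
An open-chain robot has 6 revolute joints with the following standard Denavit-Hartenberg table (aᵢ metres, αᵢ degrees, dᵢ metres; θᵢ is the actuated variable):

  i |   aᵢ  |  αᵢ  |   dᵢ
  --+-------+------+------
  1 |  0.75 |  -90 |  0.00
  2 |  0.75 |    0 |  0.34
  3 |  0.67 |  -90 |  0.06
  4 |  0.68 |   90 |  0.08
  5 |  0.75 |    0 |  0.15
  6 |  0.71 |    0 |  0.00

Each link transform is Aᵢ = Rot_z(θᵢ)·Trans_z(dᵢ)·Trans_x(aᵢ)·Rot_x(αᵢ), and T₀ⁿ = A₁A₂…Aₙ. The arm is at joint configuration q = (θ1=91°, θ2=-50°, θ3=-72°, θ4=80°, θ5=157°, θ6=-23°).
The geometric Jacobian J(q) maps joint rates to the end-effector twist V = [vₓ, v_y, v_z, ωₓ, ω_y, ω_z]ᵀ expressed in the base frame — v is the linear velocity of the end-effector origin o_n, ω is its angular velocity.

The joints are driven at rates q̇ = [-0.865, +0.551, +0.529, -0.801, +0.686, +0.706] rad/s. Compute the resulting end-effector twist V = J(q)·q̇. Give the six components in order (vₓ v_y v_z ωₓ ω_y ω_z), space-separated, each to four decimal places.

0.4048 1.6177 -1.7608 -1.2970 -1.4286 -0.1269

o_n = [-0.9497, 1.5783, 1.6622]
J₁: ẑ×o_n = [-1.5783, -0.9497, 0.0000], ω = ẑ
J2: z=[-0.9998, -0.0175, 0.0000] o=[-0.0131, 0.7499, 0.0000] → [-0.0290, 1.6619, -0.8446, -0.9998, -0.0175, 0.0000]
J3: z=[-0.9998, -0.0175, 0.0000] o=[-0.3615, 1.2260, 0.5745] → [-0.0190, 1.0875, -0.3625, -0.9998, -0.0175, 0.0000]
J4: z=[-0.0148, 0.8479, 0.5299] o=[-0.4152, 0.8699, 1.1427] → [0.0651, -0.2755, 0.4427, -0.0148, 0.8479, 0.5299]
J5: z=[-0.1645, -0.5248, 0.8352] o=[0.2542, 0.8869, 1.2853] → [-0.7752, -0.9434, -0.7456, -0.1645, -0.5248, 0.8352]
J6: z=[-0.1645, -0.5248, 0.8352] o=[-0.4557, 1.1083, 1.4642] → [-0.4964, -0.3800, -0.3366, -0.1645, -0.5248, 0.8352]
V = J·q̇ = [0.4048, 1.6177, -1.7608, -1.2970, -1.4286, -0.1269]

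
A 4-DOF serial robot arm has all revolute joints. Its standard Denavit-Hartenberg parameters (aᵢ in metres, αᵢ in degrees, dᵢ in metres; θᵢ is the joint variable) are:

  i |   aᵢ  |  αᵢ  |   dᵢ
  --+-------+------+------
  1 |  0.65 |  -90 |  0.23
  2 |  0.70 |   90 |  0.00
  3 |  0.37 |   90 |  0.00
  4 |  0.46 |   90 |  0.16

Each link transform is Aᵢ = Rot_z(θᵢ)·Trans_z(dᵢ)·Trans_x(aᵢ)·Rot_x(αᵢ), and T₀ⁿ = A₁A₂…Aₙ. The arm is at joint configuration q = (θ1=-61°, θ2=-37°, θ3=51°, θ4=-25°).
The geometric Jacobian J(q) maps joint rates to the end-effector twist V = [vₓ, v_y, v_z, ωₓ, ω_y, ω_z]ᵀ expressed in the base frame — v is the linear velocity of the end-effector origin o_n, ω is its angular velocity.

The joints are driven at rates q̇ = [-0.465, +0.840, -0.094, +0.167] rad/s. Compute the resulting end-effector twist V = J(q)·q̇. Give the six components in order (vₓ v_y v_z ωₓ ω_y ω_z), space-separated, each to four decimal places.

-0.3879 -1.1148 -0.8867 0.7204 0.2162 -0.4620

o_n = [1.3296, -1.3449, 0.8689]
J₁: ẑ×o_n = [1.3449, 1.3296, -0.0000], ω = ẑ
J2: z=[0.8746, 0.4848, 0.0000] o=[0.3151, -0.5685, 0.2300] → [0.3097, -0.5588, -1.1708, 0.8746, 0.4848, 0.0000]
J3: z=[-0.2918, 0.5264, 0.7986] o=[0.5862, -1.0575, 0.6513] → [0.3441, 0.6572, -0.3074, -0.2918, 0.5264, 0.7986]
J4: z=[-0.2495, -0.8479, 0.4677] o=[0.9278, -1.0807, 0.7914] → [0.0579, 0.2072, 0.4066, -0.2495, -0.8479, 0.4677]
V = J·q̇ = [-0.3879, -1.1148, -0.8867, 0.7204, 0.2162, -0.4620]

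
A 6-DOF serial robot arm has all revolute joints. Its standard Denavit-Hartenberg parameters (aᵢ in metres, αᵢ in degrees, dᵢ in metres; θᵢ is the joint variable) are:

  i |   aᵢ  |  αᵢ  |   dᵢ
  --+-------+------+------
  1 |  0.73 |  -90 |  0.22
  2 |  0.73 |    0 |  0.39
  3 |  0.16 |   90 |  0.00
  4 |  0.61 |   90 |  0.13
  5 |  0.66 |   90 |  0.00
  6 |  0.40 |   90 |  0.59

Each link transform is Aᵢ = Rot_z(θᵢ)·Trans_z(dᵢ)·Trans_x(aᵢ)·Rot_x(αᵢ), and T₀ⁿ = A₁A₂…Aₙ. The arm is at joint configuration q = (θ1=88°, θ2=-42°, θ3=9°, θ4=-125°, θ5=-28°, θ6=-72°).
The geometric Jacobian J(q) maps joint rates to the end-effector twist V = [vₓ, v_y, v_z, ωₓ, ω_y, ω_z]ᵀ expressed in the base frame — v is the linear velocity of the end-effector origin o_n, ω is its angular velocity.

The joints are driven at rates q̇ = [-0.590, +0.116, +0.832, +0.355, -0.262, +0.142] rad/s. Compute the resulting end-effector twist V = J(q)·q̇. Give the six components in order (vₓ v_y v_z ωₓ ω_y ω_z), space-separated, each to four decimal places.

0.8542 -0.5658 -0.2202 -0.8488 0.1167 -0.2597

o_n = [0.7228, 1.5640, 0.0088]
J₁: ẑ×o_n = [-1.5640, 0.7228, 0.0000], ω = ẑ
J2: z=[-0.9994, 0.0349, 0.0000] o=[0.0255, 0.7296, 0.2200] → [-0.0074, -0.2111, -0.8583, -0.9994, 0.0349, 0.0000]
J3: z=[-0.9994, 0.0349, 0.0000] o=[-0.3454, 1.2853, 0.7085] → [-0.0244, -0.6993, -0.3158, -0.9994, 0.0349, 0.0000]
J4: z=[-0.0190, -0.5443, 0.8387] o=[-0.3407, 1.4194, 0.7956] → [0.3070, 0.8769, 0.5761, -0.0190, -0.5443, 0.8387]
J5: z=[-0.5972, -0.6666, -0.4461] o=[0.1460, 1.0380, 0.7141] → [0.7048, -0.6785, 0.0703, -0.5972, -0.6666, -0.4461]
J6: z=[-0.3597, 0.7197, -0.5938] o=[0.6192, 0.9098, 0.2722] → [0.1989, -0.1563, -0.3099, -0.3597, 0.7197, -0.5938]
V = J·q̇ = [0.8542, -0.5658, -0.2202, -0.8488, 0.1167, -0.2597]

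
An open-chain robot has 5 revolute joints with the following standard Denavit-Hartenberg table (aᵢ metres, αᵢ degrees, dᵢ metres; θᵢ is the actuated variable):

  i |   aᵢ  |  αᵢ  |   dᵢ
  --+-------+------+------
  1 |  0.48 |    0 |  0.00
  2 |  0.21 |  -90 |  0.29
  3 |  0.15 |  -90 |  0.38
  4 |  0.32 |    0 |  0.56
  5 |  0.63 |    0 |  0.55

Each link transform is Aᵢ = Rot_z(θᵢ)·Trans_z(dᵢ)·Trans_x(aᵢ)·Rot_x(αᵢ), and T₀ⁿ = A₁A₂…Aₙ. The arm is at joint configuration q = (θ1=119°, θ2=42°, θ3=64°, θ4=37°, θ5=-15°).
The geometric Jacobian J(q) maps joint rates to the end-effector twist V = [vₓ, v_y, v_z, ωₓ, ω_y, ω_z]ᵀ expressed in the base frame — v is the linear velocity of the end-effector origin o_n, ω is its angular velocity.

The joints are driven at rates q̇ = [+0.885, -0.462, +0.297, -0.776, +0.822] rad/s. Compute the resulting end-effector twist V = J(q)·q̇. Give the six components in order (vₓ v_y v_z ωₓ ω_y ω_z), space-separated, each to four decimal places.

o_n = [0.1176, 0.3506, -1.0861]
J₁: ẑ×o_n = [-0.3506, 0.1176, 0.0000], ω = ẑ
J2: z=[0.0000, 0.0000, 1.0000] o=[-0.2327, 0.4198, 0.0000] → [0.0693, 0.3504, -0.0000, 0.0000, 0.0000, 1.0000]
J3: z=[-0.3256, -0.9455, 0.0000] o=[-0.4313, 0.4882, 0.2900] → [1.3011, -0.4480, 0.5638, -0.3256, -0.9455, 0.0000]
J4: z=[0.8498, -0.2926, -0.4384] o=[-0.6172, 0.1503, 0.1552] → [0.4510, 0.7328, 0.3852, 0.8498, -0.2926, -0.4384]
J5: z=[0.8498, -0.2926, -0.4384] o=[-0.1845, 0.2050, -0.3200] → [0.2880, 0.5186, 0.2121, 0.8498, -0.2926, -0.4384]
V = J·q̇ = [-0.0691, -0.3331, 0.0429, -0.0576, -0.2943, 0.4028]

-0.0691 -0.3331 0.0429 -0.0576 -0.2943 0.4028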